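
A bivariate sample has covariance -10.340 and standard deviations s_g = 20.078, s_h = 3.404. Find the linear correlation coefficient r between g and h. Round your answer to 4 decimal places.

-0.1513

r = Cov(g,h) / (s_g · s_h) = -10.340 / (20.078 × 3.404)
  = -10.340 / 68.3455 ≈ -0.1513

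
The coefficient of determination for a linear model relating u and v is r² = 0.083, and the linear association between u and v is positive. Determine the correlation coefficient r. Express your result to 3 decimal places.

|r| = √0.083 = 0.288
The association is positive, so r = 0.288.

0.288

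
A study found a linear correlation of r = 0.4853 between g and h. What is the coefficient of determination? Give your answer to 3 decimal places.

r² = (0.4853)² = 0.236

0.236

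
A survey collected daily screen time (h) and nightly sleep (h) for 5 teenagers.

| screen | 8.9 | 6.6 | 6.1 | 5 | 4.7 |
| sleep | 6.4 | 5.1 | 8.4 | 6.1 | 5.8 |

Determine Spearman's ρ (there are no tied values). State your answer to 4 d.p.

Rank screen: 5, 4, 3, 2, 1
Rank sleep: 4, 1, 5, 3, 2
d = rank(screen) − rank(sleep): 1, 3, -2, -1, -1; Σd² = 16
ρ = 1 − 6Σd² / [n(n²−1)] = 1 − 6×16 / (5×24) = 1 − 96/120 ≈ 0.2000

0.2000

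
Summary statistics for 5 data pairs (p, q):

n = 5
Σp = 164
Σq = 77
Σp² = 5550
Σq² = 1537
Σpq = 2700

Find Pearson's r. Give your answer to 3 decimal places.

r = (nΣpq − ΣpΣq) / √[(nΣp² − (Σp)²)(nΣq² − (Σq)²)]
Numerator: 5×2700 − 164×77 = 872
Denominator: √[(27750 − 26896)(7685 − 5929)] = √[854 × 1756] = 1224.5914
r = 872 / 1224.5914 ≈ 0.712

0.712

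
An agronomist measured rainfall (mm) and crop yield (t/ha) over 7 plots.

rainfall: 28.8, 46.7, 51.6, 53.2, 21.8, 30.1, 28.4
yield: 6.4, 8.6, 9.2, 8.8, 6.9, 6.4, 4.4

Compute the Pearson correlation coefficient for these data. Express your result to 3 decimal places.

0.826

n = 7, Σx = 260.6, Σy = 50.7, Σx² = 10690.94, Σy² = 384.93, Σxy = 1996.84
nΣxy − ΣxΣy = 13977.88 − 13212.42 = 765.46
nΣx² − (Σx)² = 74836.58 − 67912.36 = 6924.22; nΣy² − (Σy)² = 2694.51 − 2570.49 = 124.02
r = 765.46 / √(6924.22 × 124.02) = 765.46 / 926.6832 ≈ 0.826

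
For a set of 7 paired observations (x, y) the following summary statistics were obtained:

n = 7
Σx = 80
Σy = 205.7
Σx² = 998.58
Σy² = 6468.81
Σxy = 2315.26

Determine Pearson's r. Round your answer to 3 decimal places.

r = (nΣxy − ΣxΣy) / √[(nΣx² − (Σx)²)(nΣy² − (Σy)²)]
Numerator: 7×2315.26 − 80×205.7 = -249.18
Denominator: √[(6990.06 − 6400)(45281.67 − 42312.49)] = √[590.06 × 2969.18] = 1323.6292
r = -249.18 / 1323.6292 ≈ -0.188

-0.188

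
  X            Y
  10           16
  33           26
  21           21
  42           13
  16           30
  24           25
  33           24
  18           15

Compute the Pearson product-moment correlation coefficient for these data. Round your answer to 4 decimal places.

-0.0875

n = 8, ΣX = 197, ΣY = 170, ΣX² = 5639, ΣY² = 3868, ΣXY = 4147
nΣXY − ΣXΣY = 33176 − 33490 = -314
nΣX² − (ΣX)² = 45112 − 38809 = 6303; nΣY² − (ΣY)² = 30944 − 28900 = 2044
r = -314 / √(6303 × 2044) = -314 / 3589.3359 ≈ -0.0875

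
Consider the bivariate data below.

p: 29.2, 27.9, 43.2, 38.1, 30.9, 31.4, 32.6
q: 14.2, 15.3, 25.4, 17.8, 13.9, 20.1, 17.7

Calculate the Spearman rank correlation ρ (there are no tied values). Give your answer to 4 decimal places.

0.7500

Rank p: 2, 1, 7, 6, 3, 4, 5
Rank q: 2, 3, 7, 5, 1, 6, 4
d = rank(p) − rank(q): 0, -2, 0, 1, 2, -2, 1; Σd² = 14
ρ = 1 − 6Σd² / [n(n²−1)] = 1 − 6×14 / (7×48) = 1 − 84/336 ≈ 0.7500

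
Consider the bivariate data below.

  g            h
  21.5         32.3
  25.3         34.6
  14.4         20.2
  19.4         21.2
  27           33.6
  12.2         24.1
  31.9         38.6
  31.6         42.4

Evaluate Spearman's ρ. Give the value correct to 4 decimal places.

0.8810

Rank g: 4, 5, 2, 3, 6, 1, 8, 7
Rank h: 4, 6, 1, 2, 5, 3, 7, 8
d = rank(g) − rank(h): 0, -1, 1, 1, 1, -2, 1, -1; Σd² = 10
ρ = 1 − 6Σd² / [n(n²−1)] = 1 − 6×10 / (8×63) = 1 − 60/504 ≈ 0.8810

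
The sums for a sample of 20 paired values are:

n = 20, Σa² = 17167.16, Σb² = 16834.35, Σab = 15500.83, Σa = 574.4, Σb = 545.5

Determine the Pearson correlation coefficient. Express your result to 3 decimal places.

-0.145

r = (nΣab − ΣaΣb) / √[(nΣa² − (Σa)²)(nΣb² − (Σb)²)]
Numerator: 20×15500.83 − 574.4×545.5 = -3318.6
Denominator: √[(343343.2 − 329935.36)(336687 − 297570.25)] = √[13407.84 × 39116.75] = 22901.3346
r = -3318.6 / 22901.3346 ≈ -0.145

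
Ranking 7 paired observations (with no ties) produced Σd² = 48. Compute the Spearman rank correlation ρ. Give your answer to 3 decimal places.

0.143

ρ = 1 − 6Σd² / [n(n²−1)] = 1 − 6×48 / (7×48)
  = 1 − 288/336 = 1 − 0.8571 ≈ 0.143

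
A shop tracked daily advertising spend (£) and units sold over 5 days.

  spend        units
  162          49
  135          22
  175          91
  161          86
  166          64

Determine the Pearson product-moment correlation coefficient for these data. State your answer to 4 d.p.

n = 5, Σx = 799, Σy = 312, Σx² = 128571, Σy² = 22658, Σxy = 51303
nΣxy − ΣxΣy = 256515 − 249288 = 7227
nΣx² − (Σx)² = 642855 − 638401 = 4454; nΣy² − (Σy)² = 113290 − 97344 = 15946
r = 7227 / √(4454 × 15946) = 7227 / 8427.5432 ≈ 0.8575

0.8575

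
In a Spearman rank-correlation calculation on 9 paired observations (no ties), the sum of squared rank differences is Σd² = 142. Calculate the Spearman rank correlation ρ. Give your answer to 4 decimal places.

ρ = 1 − 6Σd² / [n(n²−1)] = 1 − 6×142 / (9×80)
  = 1 − 852/720 = 1 − 1.18333 ≈ -0.1833

-0.1833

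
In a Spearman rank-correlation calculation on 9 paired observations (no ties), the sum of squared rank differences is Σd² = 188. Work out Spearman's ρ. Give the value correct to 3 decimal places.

-0.567

ρ = 1 − 6Σd² / [n(n²−1)] = 1 − 6×188 / (9×80)
  = 1 − 1128/720 = 1 − 1.5667 ≈ -0.567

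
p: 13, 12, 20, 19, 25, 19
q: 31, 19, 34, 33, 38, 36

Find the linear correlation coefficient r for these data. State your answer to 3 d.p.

n = 6, Σp = 108, Σq = 191, Σp² = 2060, Σq² = 6307, Σpq = 3572
nΣpq − ΣpΣq = 21432 − 20628 = 804
nΣp² − (Σp)² = 12360 − 11664 = 696; nΣq² − (Σq)² = 37842 − 36481 = 1361
r = 804 / √(696 × 1361) = 804 / 973.2708 ≈ 0.826

0.826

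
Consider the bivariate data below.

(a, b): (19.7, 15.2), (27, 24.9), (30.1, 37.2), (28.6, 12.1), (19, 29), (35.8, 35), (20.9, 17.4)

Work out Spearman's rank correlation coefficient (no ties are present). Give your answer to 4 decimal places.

0.3929

Rank a: 2, 4, 6, 5, 1, 7, 3
Rank b: 2, 4, 7, 1, 5, 6, 3
d = rank(a) − rank(b): 0, 0, -1, 4, -4, 1, 0; Σd² = 34
ρ = 1 − 6Σd² / [n(n²−1)] = 1 − 6×34 / (7×48) = 1 − 204/336 ≈ 0.3929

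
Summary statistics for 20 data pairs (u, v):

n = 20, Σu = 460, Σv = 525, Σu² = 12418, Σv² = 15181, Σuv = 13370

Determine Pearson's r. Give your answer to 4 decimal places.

r = (nΣuv − ΣuΣv) / √[(nΣu² − (Σu)²)(nΣv² − (Σv)²)]
Numerator: 20×13370 − 460×525 = 25900
Denominator: √[(248360 − 211600)(303620 − 275625)] = √[36760 × 27995] = 32079.5293
r = 25900 / 32079.5293 ≈ 0.8074

0.8074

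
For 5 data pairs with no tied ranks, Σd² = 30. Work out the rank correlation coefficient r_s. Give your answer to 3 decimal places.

-0.500

ρ = 1 − 6Σd² / [n(n²−1)] = 1 − 6×30 / (5×24)
  = 1 − 180/120 = 1 − 1.5000 ≈ -0.500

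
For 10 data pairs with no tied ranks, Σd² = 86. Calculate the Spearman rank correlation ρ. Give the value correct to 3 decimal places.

0.479

ρ = 1 − 6Σd² / [n(n²−1)] = 1 − 6×86 / (10×99)
  = 1 − 516/990 = 1 − 0.5212 ≈ 0.479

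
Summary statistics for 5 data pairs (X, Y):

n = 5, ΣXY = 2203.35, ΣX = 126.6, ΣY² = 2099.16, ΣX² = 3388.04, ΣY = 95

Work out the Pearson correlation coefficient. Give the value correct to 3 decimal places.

-0.872

r = (nΣXY − ΣXΣY) / √[(nΣX² − (ΣX)²)(nΣY² − (ΣY)²)]
Numerator: 5×2203.35 − 126.6×95 = -1010.25
Denominator: √[(16940.2 − 16027.56)(10495.8 − 9025)] = √[912.64 × 1470.8] = 1158.5814
r = -1010.25 / 1158.5814 ≈ -0.872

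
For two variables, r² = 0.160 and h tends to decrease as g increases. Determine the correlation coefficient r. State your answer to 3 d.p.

|r| = √0.160 = 0.400
The association is negative, so r = −0.400.

-0.400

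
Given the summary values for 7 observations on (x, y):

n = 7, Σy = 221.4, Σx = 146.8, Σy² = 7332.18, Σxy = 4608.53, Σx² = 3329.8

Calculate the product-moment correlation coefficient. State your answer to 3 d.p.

-0.120

r = (nΣxy − ΣxΣy) / √[(nΣx² − (Σx)²)(nΣy² − (Σy)²)]
Numerator: 7×4608.53 − 146.8×221.4 = -241.81
Denominator: √[(23308.6 − 21550.24)(51325.26 − 49017.96)] = √[1758.36 × 2307.3] = 2014.2155
r = -241.81 / 2014.2155 ≈ -0.120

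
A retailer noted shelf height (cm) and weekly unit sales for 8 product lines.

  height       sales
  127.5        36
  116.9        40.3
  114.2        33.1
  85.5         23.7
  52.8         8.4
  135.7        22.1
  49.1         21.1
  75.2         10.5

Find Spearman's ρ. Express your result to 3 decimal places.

Rank height: 7, 6, 5, 4, 2, 8, 1, 3
Rank sales: 7, 8, 6, 5, 1, 4, 3, 2
d = rank(height) − rank(sales): 0, -2, -1, -1, 1, 4, -2, 1; Σd² = 28
ρ = 1 − 6Σd² / [n(n²−1)] = 1 − 6×28 / (8×63) = 1 − 168/504 ≈ 0.667

0.667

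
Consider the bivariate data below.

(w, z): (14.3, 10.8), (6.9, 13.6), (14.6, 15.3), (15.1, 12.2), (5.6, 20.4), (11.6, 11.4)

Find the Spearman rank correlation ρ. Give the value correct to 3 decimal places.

-0.371

Rank w: 4, 2, 5, 6, 1, 3
Rank z: 1, 4, 5, 3, 6, 2
d = rank(w) − rank(z): 3, -2, 0, 3, -5, 1; Σd² = 48
ρ = 1 − 6Σd² / [n(n²−1)] = 1 − 6×48 / (6×35) = 1 − 288/210 ≈ -0.371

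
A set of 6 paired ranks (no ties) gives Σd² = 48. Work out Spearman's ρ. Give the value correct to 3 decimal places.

-0.371

ρ = 1 − 6Σd² / [n(n²−1)] = 1 − 6×48 / (6×35)
  = 1 − 288/210 = 1 − 1.3714 ≈ -0.371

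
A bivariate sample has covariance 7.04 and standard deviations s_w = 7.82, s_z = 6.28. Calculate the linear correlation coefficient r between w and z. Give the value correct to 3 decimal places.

0.143

r = Cov(w,z) / (s_w · s_z) = 7.04 / (7.82 × 6.28)
  = 7.04 / 49.1096 ≈ 0.143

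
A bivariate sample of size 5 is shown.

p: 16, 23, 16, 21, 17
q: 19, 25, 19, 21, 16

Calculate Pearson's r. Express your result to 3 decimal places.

n = 5, Σp = 93, Σq = 100, Σp² = 1771, Σq² = 2044, Σpq = 1896
nΣpq − ΣpΣq = 9480 − 9300 = 180
nΣp² − (Σp)² = 8855 − 8649 = 206; nΣq² − (Σq)² = 10220 − 10000 = 220
r = 180 / √(206 × 220) = 180 / 212.8849 ≈ 0.846

0.846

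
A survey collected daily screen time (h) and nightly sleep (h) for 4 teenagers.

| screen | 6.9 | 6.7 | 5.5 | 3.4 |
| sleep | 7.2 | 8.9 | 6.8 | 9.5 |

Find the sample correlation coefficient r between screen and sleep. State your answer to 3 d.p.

-0.515

n = 4, Σx = 22.5, Σy = 32.4, Σx² = 134.31, Σy² = 267.54, Σxy = 179.01
nΣxy − ΣxΣy = 716.04 − 729 = -12.96
nΣx² − (Σx)² = 537.24 − 506.25 = 30.99; nΣy² − (Σy)² = 1070.16 − 1049.76 = 20.4
r = -12.96 / √(30.99 × 20.4) = -12.96 / 25.1435 ≈ -0.515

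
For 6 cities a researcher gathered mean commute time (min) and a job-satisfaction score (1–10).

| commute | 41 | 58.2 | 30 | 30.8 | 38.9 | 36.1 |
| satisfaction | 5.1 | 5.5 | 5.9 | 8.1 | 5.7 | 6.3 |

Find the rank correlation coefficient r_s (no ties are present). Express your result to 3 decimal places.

-0.771

Rank commute: 5, 6, 1, 2, 4, 3
Rank satisfaction: 1, 2, 4, 6, 3, 5
d = rank(commute) − rank(satisfaction): 4, 4, -3, -4, 1, -2; Σd² = 62
ρ = 1 − 6Σd² / [n(n²−1)] = 1 − 6×62 / (6×35) = 1 − 372/210 ≈ -0.771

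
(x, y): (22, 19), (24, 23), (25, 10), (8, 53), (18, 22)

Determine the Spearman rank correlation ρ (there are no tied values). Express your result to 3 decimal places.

-0.700

Rank x: 3, 4, 5, 1, 2
Rank y: 2, 4, 1, 5, 3
d = rank(x) − rank(y): 1, 0, 4, -4, -1; Σd² = 34
ρ = 1 − 6Σd² / [n(n²−1)] = 1 − 6×34 / (5×24) = 1 − 204/120 ≈ -0.700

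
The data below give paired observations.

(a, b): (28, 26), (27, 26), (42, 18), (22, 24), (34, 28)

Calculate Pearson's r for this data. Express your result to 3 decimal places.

-0.569

n = 5, Σa = 153, Σb = 122, Σa² = 4917, Σb² = 3036, Σab = 3666
nΣab − ΣaΣb = 18330 − 18666 = -336
nΣa² − (Σa)² = 24585 − 23409 = 1176; nΣb² − (Σb)² = 15180 − 14884 = 296
r = -336 / √(1176 × 296) = -336 / 589.9966 ≈ -0.569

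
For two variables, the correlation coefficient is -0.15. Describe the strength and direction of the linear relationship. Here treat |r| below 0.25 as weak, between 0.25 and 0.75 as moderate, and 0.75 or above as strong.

weak negative

r = -0.15 < 0 so the relationship is negative.
|r| = 0.15, which falls in the weak range.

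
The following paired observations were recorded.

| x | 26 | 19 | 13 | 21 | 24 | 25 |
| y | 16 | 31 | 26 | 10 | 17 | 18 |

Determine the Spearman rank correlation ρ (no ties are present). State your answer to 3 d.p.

-0.543

Rank x: 6, 2, 1, 3, 4, 5
Rank y: 2, 6, 5, 1, 3, 4
d = rank(x) − rank(y): 4, -4, -4, 2, 1, 1; Σd² = 54
ρ = 1 − 6Σd² / [n(n²−1)] = 1 − 6×54 / (6×35) = 1 − 324/210 ≈ -0.543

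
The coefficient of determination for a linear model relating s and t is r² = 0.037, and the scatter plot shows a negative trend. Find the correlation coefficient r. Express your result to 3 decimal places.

|r| = √0.037 = 0.192
The association is negative, so r = −0.192.

-0.192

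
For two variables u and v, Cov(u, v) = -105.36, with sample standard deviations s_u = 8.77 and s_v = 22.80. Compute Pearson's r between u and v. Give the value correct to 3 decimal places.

r = Cov(u,v) / (s_u · s_v) = -105.36 / (8.77 × 22.80)
  = -105.36 / 199.9560 ≈ -0.527

-0.527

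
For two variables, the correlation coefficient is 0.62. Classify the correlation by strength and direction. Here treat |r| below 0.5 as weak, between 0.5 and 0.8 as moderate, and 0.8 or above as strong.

moderate positive

r = 0.62 > 0 so the relationship is positive.
|r| = 0.62, which falls in the moderate range.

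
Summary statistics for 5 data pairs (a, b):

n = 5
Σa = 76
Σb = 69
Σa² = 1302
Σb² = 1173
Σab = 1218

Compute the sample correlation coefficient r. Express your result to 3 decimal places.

0.940

r = (nΣab − ΣaΣb) / √[(nΣa² − (Σa)²)(nΣb² − (Σb)²)]
Numerator: 5×1218 − 76×69 = 846
Denominator: √[(6510 − 5776)(5865 − 4761)] = √[734 × 1104] = 900.1866
r = 846 / 900.1866 ≈ 0.940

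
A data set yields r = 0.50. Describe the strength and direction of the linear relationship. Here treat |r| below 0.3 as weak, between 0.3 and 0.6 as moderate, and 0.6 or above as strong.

r = 0.50 > 0 so the relationship is positive.
|r| = 0.50, which falls in the moderate range.

moderate positive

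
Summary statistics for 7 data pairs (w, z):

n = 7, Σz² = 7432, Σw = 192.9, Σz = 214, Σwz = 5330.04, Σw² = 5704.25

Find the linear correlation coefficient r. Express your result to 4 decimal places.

-0.9648

r = (nΣwz − ΣwΣz) / √[(nΣw² − (Σw)²)(nΣz² − (Σz)²)]
Numerator: 7×5330.04 − 192.9×214 = -3970.32
Denominator: √[(39929.75 − 37210.41)(52024 − 45796)] = √[2719.34 × 6228] = 4115.3432
r = -3970.32 / 4115.3432 ≈ -0.9648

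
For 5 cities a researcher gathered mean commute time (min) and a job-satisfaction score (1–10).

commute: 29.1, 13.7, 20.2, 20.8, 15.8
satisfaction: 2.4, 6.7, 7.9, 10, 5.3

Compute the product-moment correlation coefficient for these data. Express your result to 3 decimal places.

-0.450

n = 5, Σx = 99.6, Σy = 32.3, Σx² = 2124.82, Σy² = 241.15, Σxy = 612.95
nΣxy − ΣxΣy = 3064.75 − 3217.08 = -152.33
nΣx² − (Σx)² = 10624.1 − 9920.16 = 703.94; nΣy² − (Σy)² = 1205.75 − 1043.29 = 162.46
r = -152.33 / √(703.94 × 162.46) = -152.33 / 338.1746 ≈ -0.450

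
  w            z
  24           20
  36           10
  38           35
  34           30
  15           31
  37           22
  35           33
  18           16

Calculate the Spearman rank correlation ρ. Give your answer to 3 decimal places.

Rank w: 3, 6, 8, 4, 1, 7, 5, 2
Rank z: 3, 1, 8, 5, 6, 4, 7, 2
d = rank(w) − rank(z): 0, 5, 0, -1, -5, 3, -2, 0; Σd² = 64
ρ = 1 − 6Σd² / [n(n²−1)] = 1 − 6×64 / (8×63) = 1 − 384/504 ≈ 0.238

0.238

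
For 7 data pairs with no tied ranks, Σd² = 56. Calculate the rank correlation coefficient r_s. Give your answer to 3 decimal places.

0.000

ρ = 1 − 6Σd² / [n(n²−1)] = 1 − 6×56 / (7×48)
  = 1 − 336/336 = 1 − 1.0000 ≈ 0.000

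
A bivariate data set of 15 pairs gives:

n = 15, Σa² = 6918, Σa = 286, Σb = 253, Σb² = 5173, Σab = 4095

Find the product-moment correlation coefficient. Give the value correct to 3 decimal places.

-0.633

r = (nΣab − ΣaΣb) / √[(nΣa² − (Σa)²)(nΣb² − (Σb)²)]
Numerator: 15×4095 − 286×253 = -10933
Denominator: √[(103770 − 81796)(77595 − 64009)] = √[21974 × 13586] = 17278.2743
r = -10933 / 17278.2743 ≈ -0.633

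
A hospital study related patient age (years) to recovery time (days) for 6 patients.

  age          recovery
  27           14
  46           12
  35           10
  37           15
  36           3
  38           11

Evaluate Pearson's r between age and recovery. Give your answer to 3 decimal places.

n = 6, Σx = 219, Σy = 65, Σx² = 8179, Σy² = 795, Σxy = 2361
nΣxy − ΣxΣy = 14166 − 14235 = -69
nΣx² − (Σx)² = 49074 − 47961 = 1113; nΣy² − (Σy)² = 4770 − 4225 = 545
r = -69 / √(1113 × 545) = -69 / 778.8357 ≈ -0.089

-0.089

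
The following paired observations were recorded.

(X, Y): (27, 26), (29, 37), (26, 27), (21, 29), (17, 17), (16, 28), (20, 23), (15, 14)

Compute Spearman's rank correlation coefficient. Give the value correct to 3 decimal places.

0.619

Rank X: 7, 8, 6, 5, 3, 2, 4, 1
Rank Y: 4, 8, 5, 7, 2, 6, 3, 1
d = rank(X) − rank(Y): 3, 0, 1, -2, 1, -4, 1, 0; Σd² = 32
ρ = 1 − 6Σd² / [n(n²−1)] = 1 − 6×32 / (8×63) = 1 − 192/504 ≈ 0.619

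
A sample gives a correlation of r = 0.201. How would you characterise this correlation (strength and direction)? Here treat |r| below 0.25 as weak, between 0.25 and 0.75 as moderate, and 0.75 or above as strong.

weak positive

r = 0.201 > 0 so the relationship is positive.
|r| = 0.201, which falls in the weak range.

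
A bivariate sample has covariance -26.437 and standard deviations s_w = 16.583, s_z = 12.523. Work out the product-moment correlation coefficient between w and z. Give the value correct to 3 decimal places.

r = Cov(w,z) / (s_w · s_z) = -26.437 / (16.583 × 12.523)
  = -26.437 / 207.6689 ≈ -0.127

-0.127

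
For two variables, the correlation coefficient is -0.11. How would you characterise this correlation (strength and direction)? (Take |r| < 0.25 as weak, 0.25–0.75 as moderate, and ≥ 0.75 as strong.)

weak negative

r = -0.11 < 0 so the relationship is negative.
|r| = 0.11, which falls in the weak range.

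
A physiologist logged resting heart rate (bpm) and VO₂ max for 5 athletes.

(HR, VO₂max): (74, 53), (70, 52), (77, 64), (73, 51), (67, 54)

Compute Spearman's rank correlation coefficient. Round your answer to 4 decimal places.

0.3000

Rank HR: 4, 2, 5, 3, 1
Rank VO₂max: 3, 2, 5, 1, 4
d = rank(HR) − rank(VO₂max): 1, 0, 0, 2, -3; Σd² = 14
ρ = 1 − 6Σd² / [n(n²−1)] = 1 − 6×14 / (5×24) = 1 − 84/120 ≈ 0.3000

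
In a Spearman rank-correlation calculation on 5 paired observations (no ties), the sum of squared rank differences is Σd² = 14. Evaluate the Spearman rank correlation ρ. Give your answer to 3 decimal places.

0.300

ρ = 1 − 6Σd² / [n(n²−1)] = 1 − 6×14 / (5×24)
  = 1 − 84/120 = 1 − 0.7000 ≈ 0.300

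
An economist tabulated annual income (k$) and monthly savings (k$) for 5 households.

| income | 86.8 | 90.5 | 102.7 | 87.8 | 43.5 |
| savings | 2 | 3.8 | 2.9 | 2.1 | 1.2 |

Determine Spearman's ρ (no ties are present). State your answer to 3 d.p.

0.900

Rank income: 2, 4, 5, 3, 1
Rank savings: 2, 5, 4, 3, 1
d = rank(income) − rank(savings): 0, -1, 1, 0, 0; Σd² = 2
ρ = 1 − 6Σd² / [n(n²−1)] = 1 − 6×2 / (5×24) = 1 − 12/120 ≈ 0.900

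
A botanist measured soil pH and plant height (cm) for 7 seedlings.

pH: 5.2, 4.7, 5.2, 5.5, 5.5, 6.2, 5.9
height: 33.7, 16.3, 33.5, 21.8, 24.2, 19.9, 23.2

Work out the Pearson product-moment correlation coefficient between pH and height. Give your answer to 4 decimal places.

n = 7, Σx = 38.2, Σy = 172.6, Σx² = 209.92, Σy² = 4518.76, Σxy = 939.31
nΣxy − ΣxΣy = 6575.17 − 6593.32 = -18.15
nΣx² − (Σx)² = 1469.44 − 1459.24 = 10.2; nΣy² − (Σy)² = 31631.32 − 29790.76 = 1840.56
r = -18.15 / √(10.2 × 1840.56) = -18.15 / 137.0172 ≈ -0.1325

-0.1325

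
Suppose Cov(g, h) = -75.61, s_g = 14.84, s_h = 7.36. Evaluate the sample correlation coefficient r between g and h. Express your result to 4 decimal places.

r = Cov(g,h) / (s_g · s_h) = -75.61 / (14.84 × 7.36)
  = -75.61 / 109.2224 ≈ -0.6923

-0.6923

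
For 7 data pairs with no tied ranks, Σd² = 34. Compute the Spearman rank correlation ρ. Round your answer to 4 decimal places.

0.3929

ρ = 1 − 6Σd² / [n(n²−1)] = 1 − 6×34 / (7×48)
  = 1 − 204/336 = 1 − 0.60714 ≈ 0.3929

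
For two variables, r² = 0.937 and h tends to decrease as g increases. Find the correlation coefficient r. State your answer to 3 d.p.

|r| = √0.937 = 0.968
The association is negative, so r = −0.968.

-0.968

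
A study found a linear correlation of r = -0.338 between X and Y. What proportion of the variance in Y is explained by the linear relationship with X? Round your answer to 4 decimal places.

0.1142

r² = (-0.338)² = 0.1142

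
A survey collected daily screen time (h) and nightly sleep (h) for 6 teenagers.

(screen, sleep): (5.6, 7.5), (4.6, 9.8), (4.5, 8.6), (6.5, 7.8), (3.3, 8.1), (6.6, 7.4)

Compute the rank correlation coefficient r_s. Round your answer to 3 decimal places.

Rank screen: 4, 3, 2, 5, 1, 6
Rank sleep: 2, 6, 5, 3, 4, 1
d = rank(screen) − rank(sleep): 2, -3, -3, 2, -3, 5; Σd² = 60
ρ = 1 − 6Σd² / [n(n²−1)] = 1 − 6×60 / (6×35) = 1 − 360/210 ≈ -0.714

-0.714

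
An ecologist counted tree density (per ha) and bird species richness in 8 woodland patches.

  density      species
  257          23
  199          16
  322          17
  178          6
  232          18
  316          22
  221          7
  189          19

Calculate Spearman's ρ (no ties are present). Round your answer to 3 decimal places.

Rank density: 6, 3, 8, 1, 5, 7, 4, 2
Rank species: 8, 3, 4, 1, 5, 7, 2, 6
d = rank(density) − rank(species): -2, 0, 4, 0, 0, 0, 2, -4; Σd² = 40
ρ = 1 − 6Σd² / [n(n²−1)] = 1 − 6×40 / (8×63) = 1 − 240/504 ≈ 0.524

0.524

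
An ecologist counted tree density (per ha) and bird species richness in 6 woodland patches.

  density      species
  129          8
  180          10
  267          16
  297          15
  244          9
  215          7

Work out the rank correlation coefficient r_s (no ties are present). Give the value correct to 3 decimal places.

0.657

Rank density: 1, 2, 5, 6, 4, 3
Rank species: 2, 4, 6, 5, 3, 1
d = rank(density) − rank(species): -1, -2, -1, 1, 1, 2; Σd² = 12
ρ = 1 − 6Σd² / [n(n²−1)] = 1 − 6×12 / (6×35) = 1 − 72/210 ≈ 0.657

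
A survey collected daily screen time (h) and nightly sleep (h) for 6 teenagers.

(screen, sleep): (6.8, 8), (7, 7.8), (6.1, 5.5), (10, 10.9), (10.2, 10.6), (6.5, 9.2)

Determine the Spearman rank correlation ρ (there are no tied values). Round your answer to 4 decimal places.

Rank screen: 3, 4, 1, 5, 6, 2
Rank sleep: 3, 2, 1, 6, 5, 4
d = rank(screen) − rank(sleep): 0, 2, 0, -1, 1, -2; Σd² = 10
ρ = 1 − 6Σd² / [n(n²−1)] = 1 − 6×10 / (6×35) = 1 − 60/210 ≈ 0.7143

0.7143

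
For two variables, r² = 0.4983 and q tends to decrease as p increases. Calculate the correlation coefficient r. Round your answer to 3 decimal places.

-0.706

|r| = √0.4983 = 0.706
The association is negative, so r = −0.706.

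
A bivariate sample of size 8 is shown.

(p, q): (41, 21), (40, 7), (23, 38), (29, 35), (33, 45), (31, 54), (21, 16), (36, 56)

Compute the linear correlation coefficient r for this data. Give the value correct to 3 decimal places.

-0.104

n = 8, Σp = 254, Σq = 272, Σp² = 8438, Σq² = 11492, Σpq = 8541
nΣpq − ΣpΣq = 68328 − 69088 = -760
nΣp² − (Σp)² = 67504 − 64516 = 2988; nΣq² − (Σq)² = 91936 − 73984 = 17952
r = -760 / √(2988 × 17952) = -760 / 7323.9727 ≈ -0.104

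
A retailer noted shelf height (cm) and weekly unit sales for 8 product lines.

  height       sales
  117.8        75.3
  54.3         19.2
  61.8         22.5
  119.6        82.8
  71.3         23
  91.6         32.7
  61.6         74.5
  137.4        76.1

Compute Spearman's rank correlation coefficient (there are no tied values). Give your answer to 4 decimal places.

0.8333

Rank height: 6, 1, 3, 7, 4, 5, 2, 8
Rank sales: 6, 1, 2, 8, 3, 4, 5, 7
d = rank(height) − rank(sales): 0, 0, 1, -1, 1, 1, -3, 1; Σd² = 14
ρ = 1 − 6Σd² / [n(n²−1)] = 1 − 6×14 / (8×63) = 1 − 84/504 ≈ 0.8333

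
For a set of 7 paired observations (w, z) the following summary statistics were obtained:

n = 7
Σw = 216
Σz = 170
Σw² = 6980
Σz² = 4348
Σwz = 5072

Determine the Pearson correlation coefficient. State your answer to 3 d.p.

-0.661

r = (nΣwz − ΣwΣz) / √[(nΣw² − (Σw)²)(nΣz² − (Σz)²)]
Numerator: 7×5072 − 216×170 = -1216
Denominator: √[(48860 − 46656)(30436 − 28900)] = √[2204 × 1536] = 1839.9304
r = -1216 / 1839.9304 ≈ -0.661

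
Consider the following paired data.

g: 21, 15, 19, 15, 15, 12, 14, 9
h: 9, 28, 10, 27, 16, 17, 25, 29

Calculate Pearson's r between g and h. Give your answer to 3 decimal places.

n = 8, Σg = 120, Σh = 161, Σg² = 1898, Σh² = 3705, Σgh = 2259
nΣgh − ΣgΣh = 18072 − 19320 = -1248
nΣg² − (Σg)² = 15184 − 14400 = 784; nΣh² − (Σh)² = 29640 − 25921 = 3719
r = -1248 / √(784 × 3719) = -1248 / 1707.5409 ≈ -0.731

-0.731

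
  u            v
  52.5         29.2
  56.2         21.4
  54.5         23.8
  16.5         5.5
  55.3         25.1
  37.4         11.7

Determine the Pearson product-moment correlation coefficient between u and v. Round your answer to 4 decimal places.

n = 6, Σu = 272.4, Σv = 116.7, Σu² = 13614.04, Σv² = 2674.19, Σuv = 5949.14
nΣuv − ΣuΣv = 35694.84 − 31789.08 = 3905.76
nΣu² − (Σu)² = 81684.24 − 74201.76 = 7482.48; nΣv² − (Σv)² = 16045.14 − 13618.89 = 2426.25
r = 3905.76 / √(7482.48 × 2426.25) = 3905.76 / 4260.7942 ≈ 0.9167

0.9167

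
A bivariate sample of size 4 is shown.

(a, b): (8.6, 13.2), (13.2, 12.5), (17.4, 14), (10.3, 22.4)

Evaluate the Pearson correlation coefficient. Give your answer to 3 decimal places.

n = 4, Σa = 49.5, Σb = 62.1, Σa² = 657.05, Σb² = 1028.25, Σab = 752.84
nΣab − ΣaΣb = 3011.36 − 3073.95 = -62.59
nΣa² − (Σa)² = 2628.2 − 2450.25 = 177.95; nΣb² − (Σb)² = 4113 − 3856.41 = 256.59
r = -62.59 / √(177.95 × 256.59) = -62.59 / 213.6825 ≈ -0.293

-0.293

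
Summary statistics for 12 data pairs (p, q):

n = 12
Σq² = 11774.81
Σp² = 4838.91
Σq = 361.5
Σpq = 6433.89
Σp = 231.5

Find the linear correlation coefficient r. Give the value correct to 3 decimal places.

-0.940

r = (nΣpq − ΣpΣq) / √[(nΣp² − (Σp)²)(nΣq² − (Σq)²)]
Numerator: 12×6433.89 − 231.5×361.5 = -6480.57
Denominator: √[(58066.92 − 53592.25)(141297.72 − 130682.25)] = √[4474.67 × 10615.47] = 6892.0770
r = -6480.57 / 6892.0770 ≈ -0.940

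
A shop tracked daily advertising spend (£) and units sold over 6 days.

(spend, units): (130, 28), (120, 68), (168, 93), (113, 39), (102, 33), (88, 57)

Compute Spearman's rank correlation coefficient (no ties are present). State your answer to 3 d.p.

0.257

Rank spend: 5, 4, 6, 3, 2, 1
Rank units: 1, 5, 6, 3, 2, 4
d = rank(spend) − rank(units): 4, -1, 0, 0, 0, -3; Σd² = 26
ρ = 1 − 6Σd² / [n(n²−1)] = 1 − 6×26 / (6×35) = 1 − 156/210 ≈ 0.257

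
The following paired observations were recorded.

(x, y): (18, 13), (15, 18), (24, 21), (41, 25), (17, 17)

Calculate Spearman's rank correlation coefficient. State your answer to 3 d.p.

Rank x: 3, 1, 4, 5, 2
Rank y: 1, 3, 4, 5, 2
d = rank(x) − rank(y): 2, -2, 0, 0, 0; Σd² = 8
ρ = 1 − 6Σd² / [n(n²−1)] = 1 − 6×8 / (5×24) = 1 − 48/120 ≈ 0.600

0.600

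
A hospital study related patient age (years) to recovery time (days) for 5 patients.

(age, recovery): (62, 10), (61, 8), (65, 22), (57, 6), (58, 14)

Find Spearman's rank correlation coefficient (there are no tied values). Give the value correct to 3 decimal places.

0.700

Rank age: 4, 3, 5, 1, 2
Rank recovery: 3, 2, 5, 1, 4
d = rank(age) − rank(recovery): 1, 1, 0, 0, -2; Σd² = 6
ρ = 1 − 6Σd² / [n(n²−1)] = 1 − 6×6 / (5×24) = 1 − 36/120 ≈ 0.700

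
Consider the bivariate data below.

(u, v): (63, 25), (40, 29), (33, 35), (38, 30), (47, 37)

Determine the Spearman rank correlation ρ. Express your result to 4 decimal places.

-0.4000

Rank u: 5, 3, 1, 2, 4
Rank v: 1, 2, 4, 3, 5
d = rank(u) − rank(v): 4, 1, -3, -1, -1; Σd² = 28
ρ = 1 − 6Σd² / [n(n²−1)] = 1 − 6×28 / (5×24) = 1 − 168/120 ≈ -0.4000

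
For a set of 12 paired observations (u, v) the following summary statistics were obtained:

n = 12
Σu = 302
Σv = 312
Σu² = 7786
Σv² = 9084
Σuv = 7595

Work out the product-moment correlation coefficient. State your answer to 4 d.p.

-0.6050

r = (nΣuv − ΣuΣv) / √[(nΣu² − (Σu)²)(nΣv² − (Σv)²)]
Numerator: 12×7595 − 302×312 = -3084
Denominator: √[(93432 − 91204)(109008 − 97344)] = √[2228 × 11664] = 5097.7830
r = -3084 / 5097.7830 ≈ -0.6050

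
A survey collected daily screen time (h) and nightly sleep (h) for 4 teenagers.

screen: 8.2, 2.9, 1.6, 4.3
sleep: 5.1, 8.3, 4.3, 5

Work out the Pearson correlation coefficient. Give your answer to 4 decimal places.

-0.1442

n = 4, Σx = 17, Σy = 22.7, Σx² = 96.7, Σy² = 138.39, Σxy = 94.27
nΣxy − ΣxΣy = 377.08 − 385.9 = -8.82
nΣx² − (Σx)² = 386.8 − 289 = 97.8; nΣy² − (Σy)² = 553.56 − 515.29 = 38.27
r = -8.82 / √(97.8 × 38.27) = -8.82 / 61.1785 ≈ -0.1442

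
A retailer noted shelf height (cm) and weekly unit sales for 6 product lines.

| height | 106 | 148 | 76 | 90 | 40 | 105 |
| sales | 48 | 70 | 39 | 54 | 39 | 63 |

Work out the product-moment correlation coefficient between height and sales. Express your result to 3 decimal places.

0.868

n = 6, Σx = 565, Σy = 313, Σx² = 59641, Σy² = 17131, Σxy = 31447
nΣxy − ΣxΣy = 188682 − 176845 = 11837
nΣx² − (Σx)² = 357846 − 319225 = 38621; nΣy² − (Σy)² = 102786 − 97969 = 4817
r = 11837 / √(38621 × 4817) = 11837 / 13639.5512 ≈ 0.868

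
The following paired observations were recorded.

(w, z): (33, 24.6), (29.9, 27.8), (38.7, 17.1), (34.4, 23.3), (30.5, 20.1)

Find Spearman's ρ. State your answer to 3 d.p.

-0.700

Rank w: 3, 1, 5, 4, 2
Rank z: 4, 5, 1, 3, 2
d = rank(w) − rank(z): -1, -4, 4, 1, 0; Σd² = 34
ρ = 1 − 6Σd² / [n(n²−1)] = 1 − 6×34 / (5×24) = 1 − 204/120 ≈ -0.700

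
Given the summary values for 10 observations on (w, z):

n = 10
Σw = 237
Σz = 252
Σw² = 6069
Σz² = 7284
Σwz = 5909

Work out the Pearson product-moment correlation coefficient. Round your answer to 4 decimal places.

-0.0976

r = (nΣwz − ΣwΣz) / √[(nΣw² − (Σw)²)(nΣz² − (Σz)²)]
Numerator: 10×5909 − 237×252 = -634
Denominator: √[(60690 − 56169)(72840 − 63504)] = √[4521 × 9336] = 6496.7727
r = -634 / 6496.7727 ≈ -0.0976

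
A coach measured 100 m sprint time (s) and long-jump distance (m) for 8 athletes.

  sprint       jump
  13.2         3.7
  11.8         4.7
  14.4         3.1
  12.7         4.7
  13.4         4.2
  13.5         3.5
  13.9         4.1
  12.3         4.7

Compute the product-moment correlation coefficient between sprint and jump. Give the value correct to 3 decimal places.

n = 8, Σx = 105.2, Σy = 32.7, Σx² = 1388.44, Σy² = 136.27, Σxy = 426.96
nΣxy − ΣxΣy = 3415.68 − 3440.04 = -24.36
nΣx² − (Σx)² = 11107.52 − 11067.04 = 40.48; nΣy² − (Σy)² = 1090.16 − 1069.29 = 20.87
r = -24.36 / √(40.48 × 20.87) = -24.36 / 29.0657 ≈ -0.838

-0.838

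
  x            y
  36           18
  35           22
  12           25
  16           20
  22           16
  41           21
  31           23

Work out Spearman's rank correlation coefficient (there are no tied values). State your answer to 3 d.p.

Rank x: 6, 5, 1, 2, 3, 7, 4
Rank y: 2, 5, 7, 3, 1, 4, 6
d = rank(x) − rank(y): 4, 0, -6, -1, 2, 3, -2; Σd² = 70
ρ = 1 − 6Σd² / [n(n²−1)] = 1 − 6×70 / (7×48) = 1 − 420/336 ≈ -0.250

-0.250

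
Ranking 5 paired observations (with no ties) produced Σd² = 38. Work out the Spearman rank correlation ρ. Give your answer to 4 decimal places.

ρ = 1 − 6Σd² / [n(n²−1)] = 1 − 6×38 / (5×24)
  = 1 − 228/120 = 1 − 1.90000 ≈ -0.9000

-0.9000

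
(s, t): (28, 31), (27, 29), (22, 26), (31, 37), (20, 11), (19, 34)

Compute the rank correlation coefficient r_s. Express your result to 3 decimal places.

0.429

Rank s: 5, 4, 3, 6, 2, 1
Rank t: 4, 3, 2, 6, 1, 5
d = rank(s) − rank(t): 1, 1, 1, 0, 1, -4; Σd² = 20
ρ = 1 − 6Σd² / [n(n²−1)] = 1 − 6×20 / (6×35) = 1 − 120/210 ≈ 0.429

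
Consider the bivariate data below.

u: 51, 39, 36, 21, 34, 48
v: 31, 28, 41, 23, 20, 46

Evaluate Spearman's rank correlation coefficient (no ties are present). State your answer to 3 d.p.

Rank u: 6, 4, 3, 1, 2, 5
Rank v: 4, 3, 5, 2, 1, 6
d = rank(u) − rank(v): 2, 1, -2, -1, 1, -1; Σd² = 12
ρ = 1 − 6Σd² / [n(n²−1)] = 1 − 6×12 / (6×35) = 1 − 72/210 ≈ 0.657

0.657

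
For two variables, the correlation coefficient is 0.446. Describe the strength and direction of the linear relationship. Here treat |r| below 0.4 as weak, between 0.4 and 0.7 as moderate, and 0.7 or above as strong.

moderate positive

r = 0.446 > 0 so the relationship is positive.
|r| = 0.446, which falls in the moderate range.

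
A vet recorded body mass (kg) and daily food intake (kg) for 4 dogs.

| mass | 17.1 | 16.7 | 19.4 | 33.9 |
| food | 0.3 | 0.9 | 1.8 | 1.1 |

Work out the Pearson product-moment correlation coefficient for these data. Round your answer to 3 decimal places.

0.204

n = 4, Σx = 87.1, Σy = 4.1, Σx² = 2096.87, Σy² = 5.35, Σxy = 92.37
nΣxy − ΣxΣy = 369.48 − 357.11 = 12.37
nΣx² − (Σx)² = 8387.48 − 7586.41 = 801.07; nΣy² − (Σy)² = 21.4 − 16.81 = 4.59
r = 12.37 / √(801.07 × 4.59) = 12.37 / 60.6375 ≈ 0.204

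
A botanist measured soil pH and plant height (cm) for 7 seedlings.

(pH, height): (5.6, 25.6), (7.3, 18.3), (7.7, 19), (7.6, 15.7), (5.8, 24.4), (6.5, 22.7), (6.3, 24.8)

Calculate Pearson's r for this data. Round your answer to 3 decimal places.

n = 7, Σx = 46.8, Σy = 150.5, Σx² = 317.28, Σy² = 3323.43, Σxy = 987.88
nΣxy − ΣxΣy = 6915.16 − 7043.4 = -128.24
nΣx² − (Σx)² = 2220.96 − 2190.24 = 30.72; nΣy² − (Σy)² = 23264.01 − 22650.25 = 613.76
r = -128.24 / √(30.72 × 613.76) = -128.24 / 137.3124 ≈ -0.934

-0.934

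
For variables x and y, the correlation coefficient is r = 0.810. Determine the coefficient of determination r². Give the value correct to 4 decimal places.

r² = (0.810)² = 0.6561

0.6561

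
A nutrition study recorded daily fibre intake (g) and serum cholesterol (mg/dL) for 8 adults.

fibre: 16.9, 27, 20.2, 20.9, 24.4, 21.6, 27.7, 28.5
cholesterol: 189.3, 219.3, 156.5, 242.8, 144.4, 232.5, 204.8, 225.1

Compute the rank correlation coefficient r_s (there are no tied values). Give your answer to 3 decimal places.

Rank fibre: 1, 6, 2, 3, 5, 4, 7, 8
Rank cholesterol: 3, 5, 2, 8, 1, 7, 4, 6
d = rank(fibre) − rank(cholesterol): -2, 1, 0, -5, 4, -3, 3, 2; Σd² = 68
ρ = 1 − 6Σd² / [n(n²−1)] = 1 − 6×68 / (8×63) = 1 − 408/504 ≈ 0.190

0.190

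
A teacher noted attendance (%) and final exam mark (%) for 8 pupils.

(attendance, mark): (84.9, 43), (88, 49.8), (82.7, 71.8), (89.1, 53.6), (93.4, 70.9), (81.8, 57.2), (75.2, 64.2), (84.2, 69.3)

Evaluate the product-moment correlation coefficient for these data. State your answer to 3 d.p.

-0.074

n = 8, Σx = 679.3, Σy = 479.8, Σx² = 57889.59, Σy² = 29580.02, Σxy = 40710.64
nΣxy − ΣxΣy = 325685.12 − 325928.14 = -243.02
nΣx² − (Σx)² = 463116.72 − 461448.49 = 1668.23; nΣy² − (Σy)² = 236640.16 − 230208.04 = 6432.12
r = -243.02 / √(1668.23 × 6432.12) = -243.02 / 3275.7069 ≈ -0.074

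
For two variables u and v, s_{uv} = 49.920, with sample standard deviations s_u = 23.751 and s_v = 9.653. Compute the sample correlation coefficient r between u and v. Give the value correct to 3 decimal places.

r = Cov(u,v) / (s_u · s_v) = 49.920 / (23.751 × 9.653)
  = 49.920 / 229.2684 ≈ 0.218

0.218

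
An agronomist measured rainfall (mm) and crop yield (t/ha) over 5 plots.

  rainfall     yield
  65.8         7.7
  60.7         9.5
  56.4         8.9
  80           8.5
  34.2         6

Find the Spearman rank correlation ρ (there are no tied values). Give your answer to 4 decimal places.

0.2000

Rank rainfall: 4, 3, 2, 5, 1
Rank yield: 2, 5, 4, 3, 1
d = rank(rainfall) − rank(yield): 2, -2, -2, 2, 0; Σd² = 16
ρ = 1 − 6Σd² / [n(n²−1)] = 1 − 6×16 / (5×24) = 1 − 96/120 ≈ 0.2000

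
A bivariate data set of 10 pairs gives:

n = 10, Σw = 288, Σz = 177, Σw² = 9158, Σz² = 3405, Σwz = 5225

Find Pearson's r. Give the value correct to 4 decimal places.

r = (nΣwz − ΣwΣz) / √[(nΣw² − (Σw)²)(nΣz² − (Σz)²)]
Numerator: 10×5225 − 288×177 = 1274
Denominator: √[(91580 − 82944)(34050 − 31329)] = √[8636 × 2721] = 4847.5309
r = 1274 / 4847.5309 ≈ 0.2628

0.2628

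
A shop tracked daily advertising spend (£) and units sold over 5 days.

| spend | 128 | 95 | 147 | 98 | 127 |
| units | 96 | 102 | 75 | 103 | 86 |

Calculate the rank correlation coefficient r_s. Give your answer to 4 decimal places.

Rank spend: 4, 1, 5, 2, 3
Rank units: 3, 4, 1, 5, 2
d = rank(spend) − rank(units): 1, -3, 4, -3, 1; Σd² = 36
ρ = 1 − 6Σd² / [n(n²−1)] = 1 − 6×36 / (5×24) = 1 − 216/120 ≈ -0.8000

-0.8000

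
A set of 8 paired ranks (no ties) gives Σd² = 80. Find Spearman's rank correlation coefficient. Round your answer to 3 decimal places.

0.048

ρ = 1 − 6Σd² / [n(n²−1)] = 1 − 6×80 / (8×63)
  = 1 − 480/504 = 1 − 0.9524 ≈ 0.048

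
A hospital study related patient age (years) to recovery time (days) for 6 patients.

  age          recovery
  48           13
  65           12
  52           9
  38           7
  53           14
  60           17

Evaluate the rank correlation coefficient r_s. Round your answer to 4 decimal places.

Rank age: 2, 6, 3, 1, 4, 5
Rank recovery: 4, 3, 2, 1, 5, 6
d = rank(age) − rank(recovery): -2, 3, 1, 0, -1, -1; Σd² = 16
ρ = 1 − 6Σd² / [n(n²−1)] = 1 − 6×16 / (6×35) = 1 − 96/210 ≈ 0.5429

0.5429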